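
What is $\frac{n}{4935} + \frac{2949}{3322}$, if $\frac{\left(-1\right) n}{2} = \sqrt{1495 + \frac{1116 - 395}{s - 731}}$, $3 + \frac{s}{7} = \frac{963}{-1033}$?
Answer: $\frac{2949}{3322} - \frac{2 \sqrt{917288962743554}}{3866853795} \approx 0.87205$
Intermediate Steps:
$s = - \frac{28434}{1033}$ ($s = -21 + 7 \frac{963}{-1033} = -21 + 7 \cdot 963 \left(- \frac{1}{1033}\right) = -21 + 7 \left(- \frac{963}{1033}\right) = -21 - \frac{6741}{1033} = - \frac{28434}{1033} \approx -27.526$)
$n = - \frac{2 \sqrt{917288962743554}}{783557}$ ($n = - 2 \sqrt{1495 + \frac{1116 - 395}{- \frac{28434}{1033} - 731}} = - 2 \sqrt{1495 + \frac{721}{- \frac{783557}{1033}}} = - 2 \sqrt{1495 + 721 \left(- \frac{1033}{783557}\right)} = - 2 \sqrt{1495 - \frac{744793}{783557}} = - 2 \sqrt{\frac{1170672922}{783557}} = - 2 \frac{\sqrt{917288962743554}}{783557} = - \frac{2 \sqrt{917288962743554}}{783557} \approx -77.306$)
$\frac{n}{4935} + \frac{2949}{3322} = \frac{\left(- \frac{2}{783557}\right) \sqrt{917288962743554}}{4935} + \frac{2949}{3322} = - \frac{2 \sqrt{917288962743554}}{783557} \cdot \frac{1}{4935} + 2949 \cdot \frac{1}{3322} = - \frac{2 \sqrt{917288962743554}}{3866853795} + \frac{2949}{3322} = \frac{2949}{3322} - \frac{2 \sqrt{917288962743554}}{3866853795}$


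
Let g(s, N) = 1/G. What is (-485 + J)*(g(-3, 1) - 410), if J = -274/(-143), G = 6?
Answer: 56623393/286 ≈ 1.9798e+5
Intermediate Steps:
g(s, N) = 1/6
J = 274/143 (J = -274*(-1/143) = 274/143 ≈ 1.9161)
(-485 + J)*(g(-3, 1) - 410) = (-485 + 274/143)*(1/6 - 410) = -69081/143*(-2459/6) = 56623393/286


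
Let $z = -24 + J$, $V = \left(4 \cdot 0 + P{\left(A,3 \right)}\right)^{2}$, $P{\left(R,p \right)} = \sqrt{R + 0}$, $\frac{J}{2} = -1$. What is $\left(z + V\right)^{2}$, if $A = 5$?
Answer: $441$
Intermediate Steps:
$J = -2$ ($J = 2 \left(-1\right) = -2$)
$P{\left(R,p \right)} = \sqrt{R}$
$V = 5$ ($V = \left(4 \cdot 0 + \sqrt{5}\right)^{2} = \left(0 + \sqrt{5}\right)^{2} = \left(\sqrt{5}\right)^{2} = 5$)
$z = -26$ ($z = -24 - 2 = -26$)
$\left(z + V\right)^{2} = \left(-26 + 5\right)^{2} = \left(-21\right)^{2} = 441$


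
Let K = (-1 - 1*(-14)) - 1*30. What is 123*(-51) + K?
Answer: -6290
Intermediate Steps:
K = -17 (K = (-1 + 14) - 30 = 13 - 30 = -17)
123*(-51) + K = 123*(-51) - 17 = -6273 - 17 = -6290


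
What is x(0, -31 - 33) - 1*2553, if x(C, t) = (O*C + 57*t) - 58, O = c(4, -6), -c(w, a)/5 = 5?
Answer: -6259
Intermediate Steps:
c(w, a) = -25 (c(w, a) = -5*5 = -25)
O = -25
x(C, t) = -58 - 25*C + 57*t (x(C, t) = (-25*C + 57*t) - 58 = -58 - 25*C + 57*t)
x(0, -31 - 33) - 1*2553 = (-58 - 25*0 + 57*(-31 - 33)) - 1*2553 = (-58 + 0 + 57*(-64)) - 2553 = (-58 + 0 - 3648) - 2553 = -3706 - 2553 = -6259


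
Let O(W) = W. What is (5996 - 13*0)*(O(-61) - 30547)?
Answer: -183525568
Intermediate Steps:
(5996 - 13*0)*(O(-61) - 30547) = (5996 - 13*0)*(-61 - 30547) = (5996 + 0)*(-30608) = 5996*(-30608) = -183525568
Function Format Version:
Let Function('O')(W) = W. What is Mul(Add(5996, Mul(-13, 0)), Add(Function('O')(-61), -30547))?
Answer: -183525568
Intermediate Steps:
Mul(Add(5996, Mul(-13, 0)), Add(Function('O')(-61), -30547)) = Mul(Add(5996, Mul(-13, 0)), Add(-61, -30547)) = Mul(Add(5996, 0), -30608) = Mul(5996, -30608) = -183525568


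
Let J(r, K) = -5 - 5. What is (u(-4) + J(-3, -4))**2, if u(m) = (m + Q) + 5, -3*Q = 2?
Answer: 841/9 ≈ 93.444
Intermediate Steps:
Q = -2/3 (Q = -1/3*2 = -2/3 ≈ -0.66667)
u(m) = 13/3 + m (u(m) = (m - 2/3) + 5 = (-2/3 + m) + 5 = 13/3 + m)
J(r, K) = -10
(u(-4) + J(-3, -4))**2 = ((13/3 - 4) - 10)**2 = (1/3 - 10)**2 = (-29/3)**2 = 841/9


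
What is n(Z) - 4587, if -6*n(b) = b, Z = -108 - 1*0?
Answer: -4569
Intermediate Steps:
Z = -108 (Z = -108 + 0 = -108)
n(b) = -b/6
n(Z) - 4587 = -1/6*(-108) - 4587 = 18 - 4587 = -4569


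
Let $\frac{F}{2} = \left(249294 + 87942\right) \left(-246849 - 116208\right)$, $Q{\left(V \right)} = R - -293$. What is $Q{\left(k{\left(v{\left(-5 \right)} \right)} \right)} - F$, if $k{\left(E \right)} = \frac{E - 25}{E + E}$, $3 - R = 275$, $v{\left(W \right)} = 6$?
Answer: $244871780925$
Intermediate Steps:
$R = -272$ ($R = 3 - 275 = -272$)
$k{\left(E \right)} = \frac{-25 + E}{2 E}$
$Q{\left(V \right)} = 21$ ($Q{\left(V \right)} = -272 - -293 = -272 + 293 = 21$)
$F = -244871780904$ ($F = 2 \left(249294 + 87942\right) \left(-246849 - 116208\right) = 2 \cdot 337236 \left(-363057\right) = 2 \left(-122435890452\right) = -244871780904$)
$Q{\left(k{\left(v{\left(-5 \right)} \right)} \right)} - F = 21 - -244871780904 = 21 + 244871780904 = 244871780925$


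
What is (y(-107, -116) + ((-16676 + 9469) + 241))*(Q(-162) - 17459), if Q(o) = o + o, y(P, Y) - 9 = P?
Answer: 125619112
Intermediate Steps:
y(P, Y) = 9 + P
Q(o) = 2*o
(y(-107, -116) + ((-16676 + 9469) + 241))*(Q(-162) - 17459) = ((9 - 107) + ((-16676 + 9469) + 241))*(2*(-162) - 17459) = (-98 + (-7207 + 241))*(-324 - 17459) = (-98 - 6966)*(-17783) = -7064*(-17783) = 125619112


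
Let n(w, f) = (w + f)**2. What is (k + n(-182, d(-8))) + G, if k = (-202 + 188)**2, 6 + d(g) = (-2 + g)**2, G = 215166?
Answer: 223106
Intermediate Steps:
d(g) = -6 + (-2 + g)**2
n(w, f) = (f + w)**2
k = 196 (k = (-14)**2 = 196)
(k + n(-182, d(-8))) + G = (196 + ((-6 + (-2 - 8)**2) - 182)**2) + 215166 = (196 + ((-6 + (-10)**2) - 182)**2) + 215166 = (196 + ((-6 + 100) - 182)**2) + 215166 = (196 + (94 - 182)**2) + 215166 = (196 + (-88)**2) + 215166 = (196 + 7744) + 215166 = 7940 + 215166 = 223106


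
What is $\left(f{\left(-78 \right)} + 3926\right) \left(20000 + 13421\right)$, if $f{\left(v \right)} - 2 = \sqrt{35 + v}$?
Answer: $131277688 + 33421 i \sqrt{43} \approx 1.3128 \cdot 10^{8} + 2.1916 \cdot 10^{5} i$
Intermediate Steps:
$f{\left(v \right)} = 2 + \sqrt{35 + v}$
$\left(f{\left(-78 \right)} + 3926\right) \left(20000 + 13421\right) = \left(\left(2 + \sqrt{35 - 78}\right) + 3926\right) \left(20000 + 13421\right) = \left(\left(2 + \sqrt{-43}\right) + 3926\right) 33421 = \left(\left(2 + i \sqrt{43}\right) + 3926\right) 33421 = \left(3928 + i \sqrt{43}\right) 33421 = 131277688 + 33421 i \sqrt{43}$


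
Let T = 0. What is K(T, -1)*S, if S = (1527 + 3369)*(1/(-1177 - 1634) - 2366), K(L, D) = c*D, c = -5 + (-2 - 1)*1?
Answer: -86833197312/937 ≈ -9.2671e+7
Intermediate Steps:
c = -8 (c = -5 - 3*1 = -5 - 3 = -8)
K(L, D) = -8*D
S = -10854149664/937 (S = 4896*(1/(-2811) - 2366) = 4896*(-1/2811 - 2366) = 4896*(-6650827/2811) = -10854149664/937 ≈ -1.1584e+7)
K(T, -1)*S = -8*(-1)*(-10854149664/937) = 8*(-10854149664/937) = -86833197312/937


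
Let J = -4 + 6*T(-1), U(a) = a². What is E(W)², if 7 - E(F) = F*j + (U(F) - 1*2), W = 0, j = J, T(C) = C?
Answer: 81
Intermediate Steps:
J = -10 (J = -4 + 6*(-1) = -4 - 6 = -10)
j = -10
E(F) = 9 - F² + 10*F (E(F) = 7 - (F*(-10) + (F² - 1*2)) = 7 - (-10*F + (F² - 2)) = 7 - (-10*F + (-2 + F²)) = 7 - (-2 + F² - 10*F) = 7 + (2 - F² + 10*F) = 9 - F² + 10*F)
E(W)² = (9 - 1*0² + 10*0)² = (9 - 1*0 + 0)² = (9 + 0 + 0)² = 9² = 81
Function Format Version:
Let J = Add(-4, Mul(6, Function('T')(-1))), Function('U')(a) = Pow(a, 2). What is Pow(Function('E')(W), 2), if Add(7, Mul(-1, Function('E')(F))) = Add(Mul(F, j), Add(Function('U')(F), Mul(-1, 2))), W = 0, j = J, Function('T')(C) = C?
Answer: 81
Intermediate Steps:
J = -10 (J = Add(-4, Mul(6, -1)) = Add(-4, -6) = -10)
j = -10
Function('E')(F) = Add(9, Mul(-1, Pow(F, 2)), Mul(10, F)) (Function('E')(F) = Add(7, Mul(-1, Add(Mul(F, -10), Add(Pow(F, 2), Mul(-1, 2))))) = Add(7, Mul(-1, Add(Mul(-10, F), Add(Pow(F, 2), -2)))) = Add(7, Mul(-1, Add(Mul(-10, F), Add(-2, Pow(F, 2))))) = Add(7, Mul(-1, Add(-2, Pow(F, 2), Mul(-10, F)))) = Add(7, Add(2, Mul(-1, Pow(F, 2)), Mul(10, F))) = Add(9, Mul(-1, Pow(F, 2)), Mul(10, F)))
Pow(Function('E')(W), 2) = Pow(Add(9, Mul(-1, Pow(0, 2)), Mul(10, 0)), 2) = Pow(Add(9, Mul(-1, 0), 0), 2) = Pow(Add(9, 0, 0), 2) = Pow(9, 2) = 81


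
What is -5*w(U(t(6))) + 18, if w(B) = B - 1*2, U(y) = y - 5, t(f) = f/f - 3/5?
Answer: 51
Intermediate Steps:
t(f) = 2/5 (t(f) = 1 - 3*1/5 = 1 - 3/5 = 2/5)
U(y) = -5 + y
w(B) = -2 + B (w(B) = B - 2 = -2 + B)
-5*w(U(t(6))) + 18 = -5*(-2 + (-5 + 2/5)) + 18 = -5*(-2 - 23/5) + 18 = -5*(-33/5) + 18 = 33 + 18 = 51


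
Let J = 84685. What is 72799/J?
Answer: 72799/84685 ≈ 0.85964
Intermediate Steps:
72799/J = 72799/84685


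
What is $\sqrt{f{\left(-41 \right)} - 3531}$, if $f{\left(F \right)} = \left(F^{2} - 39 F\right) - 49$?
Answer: $10 i \sqrt{3} \approx 17.32 i$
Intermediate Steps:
$f{\left(F \right)} = -49 + F^{2} - 39 F$
$\sqrt{f{\left(-41 \right)} - 3531} = \sqrt{\left(-49 + \left(-41\right)^{2} - -1599\right) - 3531} = \sqrt{\left(-49 + 1681 + 1599\right) - 3531} = \sqrt{3231 - 3531} = \sqrt{-300} = 10 i \sqrt{3}$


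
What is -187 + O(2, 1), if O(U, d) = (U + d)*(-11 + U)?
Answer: -214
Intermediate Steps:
O(U, d) = (-11 + U)*(U + d)
-187 + O(2, 1) = -187 + (2**2 - 11*2 - 11*1 + 2*1) = -187 + (4 - 22 - 11 + 2) = -187 - 27 = -214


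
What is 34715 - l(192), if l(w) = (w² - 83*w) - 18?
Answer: 13805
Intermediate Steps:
l(w) = -18 + w² - 83*w
34715 - l(192) = 34715 - (-18 + 192² - 83*192) = 34715 - (-18 + 36864 - 15936) = 34715 - 1*20910 = 34715 - 20910 = 13805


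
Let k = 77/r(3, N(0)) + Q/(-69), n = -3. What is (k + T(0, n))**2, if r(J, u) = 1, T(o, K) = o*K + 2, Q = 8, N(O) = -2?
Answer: 29626249/4761 ≈ 6222.7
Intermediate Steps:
T(o, K) = 2 + K*o (T(o, K) = K*o + 2 = 2 + K*o)
k = 5305/69 (k = 77/1 + 8/(-69) = 77*1 + 8*(-1/69) = 77 - 8/69 = 5305/69 ≈ 76.884)
(k + T(0, n))**2 = (5305/69 + (2 - 3*0))**2 = (5305/69 + (2 + 0))**2 = (5305/69 + 2)**2 = (5443/69)**2 = 29626249/4761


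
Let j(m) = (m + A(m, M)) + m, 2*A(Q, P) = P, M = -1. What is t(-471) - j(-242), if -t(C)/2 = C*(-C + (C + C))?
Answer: -886395/2 ≈ -4.4320e+5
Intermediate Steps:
A(Q, P) = P/2
j(m) = -1/2 + 2*m (j(m) = (m + (1/2)*(-1)) + m = (m - 1/2) + m = (-1/2 + m) + m = -1/2 + 2*m)
t(C) = -2*C**2 (t(C) = -2*C*(-C + (C + C)) = -2*C*(-C + 2*C) = -2*C*C = -2*C**2)
t(-471) - j(-242) = -2*(-471)**2 - (-1/2 + 2*(-242)) = -2*221841 - (-1/2 - 484) = -443682 - 1*(-969/2) = -443682 + 969/2 = -886395/2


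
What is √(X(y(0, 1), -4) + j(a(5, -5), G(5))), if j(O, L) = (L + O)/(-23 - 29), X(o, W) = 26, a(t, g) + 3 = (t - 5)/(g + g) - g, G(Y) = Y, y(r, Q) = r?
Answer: √17485/26 ≈ 5.0858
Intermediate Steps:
a(t, g) = -3 - g + (-5 + t)/(2*g) (a(t, g) = -3 + ((t - 5)/(g + g) - g) = -3 + ((-5 + t)/((2*g)) - g) = -3 + ((-5 + t)*(1/(2*g)) - g) = -3 + ((-5 + t)/(2*g) - g) = -3 + (-g + (-5 + t)/(2*g)) = -3 - g + (-5 + t)/(2*g))
j(O, L) = -L/52 - O/52 (j(O, L) = (L + O)/(-52) = (L + O)*(-1/52) = -L/52 - O/52)
√(X(y(0, 1), -4) + j(a(5, -5), G(5))) = √(26 + (-1/52*5 - (-5 + 5 - 2*(-5)*(3 - 5))/(104*(-5)))) = √(26 + (-5/52 - (-1)*(-5 + 5 - 2*(-5)*(-2))/(104*5))) = √(26 + (-5/52 - (-1)*(-5 + 5 - 20)/(104*5))) = √(26 + (-5/52 - (-1)*(-20)/(104*5))) = √(26 + (-5/52 - 1/52*2)) = √(26 + (-5/52 - 1/26)) = √(26 - 7/52) = √(1345/52) = √17485/26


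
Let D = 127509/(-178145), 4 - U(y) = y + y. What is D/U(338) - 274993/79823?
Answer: -10970059951671/3185295307040 ≈ -3.4440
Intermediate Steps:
U(y) = 4 - 2*y (U(y) = 4 - (y + y) = 4 - 2*y)
D = -127509/178145 (D = 127509*(-1/178145) = -127509/178145 ≈ -0.71576)
D/U(338) - 274993/79823 = -127509/(178145*(4 - 2*338)) - 274993/79823 = -127509/(178145*(4 - 676)) - 274993*1/79823 = -127509/178145/(-672) - 274993/79823 = -127509/178145*(-1/672) - 274993/79823 = 42503/39904480 - 274993/79823 = -10970059951671/3185295307040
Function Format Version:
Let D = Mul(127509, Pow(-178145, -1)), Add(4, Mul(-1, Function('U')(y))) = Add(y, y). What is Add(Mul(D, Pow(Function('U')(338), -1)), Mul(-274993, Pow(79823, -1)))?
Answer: Rational(-10970059951671, 3185295307040) ≈ -3.4440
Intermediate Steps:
Function('U')(y) = Add(4, Mul(-2, y)) (Function('U')(y) = Add(4, Mul(-1, Add(y, y))) = Add(4, Mul(-1, Mul(2, y))) = Add(4, Mul(-2, y)))
D = Rational(-127509, 178145) (D = Mul(127509, Rational(-1, 178145)) = Rational(-127509, 178145) ≈ -0.71576)
Add(Mul(D, Pow(Function('U')(338), -1)), Mul(-274993, Pow(79823, -1))) = Add(Mul(Rational(-127509, 178145), Pow(Add(4, Mul(-2, 338)), -1)), Mul(-274993, Pow(79823, -1))) = Add(Mul(Rational(-127509, 178145), Pow(Add(4, -676), -1)), Mul(-274993, Rational(1, 79823))) = Add(Mul(Rational(-127509, 178145), Pow(-672, -1)), Rational(-274993, 79823)) = Add(Mul(Rational(-127509, 178145), Rational(-1, 672)), Rational(-274993, 79823)) = Add(Rational(42503, 39904480), Rational(-274993, 79823)) = Rational(-10970059951671, 3185295307040)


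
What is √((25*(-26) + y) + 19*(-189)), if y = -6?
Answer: I*√4247 ≈ 65.169*I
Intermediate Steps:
√((25*(-26) + y) + 19*(-189)) = √((25*(-26) - 6) + 19*(-189)) = √((-650 - 6) - 3591) = √(-656 - 3591) = √(-4247) = I*√4247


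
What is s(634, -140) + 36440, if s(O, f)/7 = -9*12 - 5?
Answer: 35649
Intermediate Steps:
s(O, f) = -791 (s(O, f) = 7*(-9*12 - 5) = 7*(-108 - 5) = 7*(-113) = -791)
s(634, -140) + 36440 = -791 + 36440 = 35649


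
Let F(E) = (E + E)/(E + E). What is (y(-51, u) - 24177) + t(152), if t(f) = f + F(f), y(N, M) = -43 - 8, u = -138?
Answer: -24075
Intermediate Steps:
F(E) = 1 (F(E) = (2*E)/((2*E)) = (2*E)*(1/(2*E)) = 1)
y(N, M) = -51
t(f) = 1 + f (t(f) = f + 1 = 1 + f)
(y(-51, u) - 24177) + t(152) = (-51 - 24177) + (1 + 152) = -24228 + 153 = -24075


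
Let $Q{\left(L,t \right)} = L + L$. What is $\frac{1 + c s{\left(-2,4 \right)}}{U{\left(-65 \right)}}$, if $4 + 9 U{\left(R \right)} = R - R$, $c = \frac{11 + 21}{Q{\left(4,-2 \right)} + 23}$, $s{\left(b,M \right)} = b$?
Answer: $\frac{297}{124} \approx 2.3952$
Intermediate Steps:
$Q{\left(L,t \right)} = 2 L$
$c = \frac{32}{31}$ ($c = \frac{11 + 21}{2 \cdot 4 + 23} = \frac{32}{8 + 23} = \frac{32}{31} \approx 1.0323$)
$U{\left(R \right)} = - \frac{4}{9}$ ($U{\left(R \right)} = - \frac{4}{9} + \frac{R - R}{9} = - \frac{4}{9} + \frac{1}{9} \cdot 0 = - \frac{4}{9} + 0 = - \frac{4}{9}$)
$\frac{1 + c s{\left(-2,4 \right)}}{U{\left(-65 \right)}} = \frac{1 + \frac{32}{31} \left(-2\right)}{- \frac{4}{9}} = \left(1 - \frac{64}{31}\right) \left(- \frac{9}{4}\right) = \left(- \frac{33}{31}\right) \left(- \frac{9}{4}\right) = \frac{297}{124}$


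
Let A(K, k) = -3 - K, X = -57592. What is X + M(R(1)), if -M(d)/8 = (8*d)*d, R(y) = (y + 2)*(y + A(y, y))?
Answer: -62776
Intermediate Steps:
R(y) = -6 - 3*y (R(y) = (y + 2)*(y + (-3 - y)) = (2 + y)*(-3) = -6 - 3*y)
M(d) = -64*d**2 (M(d) = -8*8*d*d = -64*d**2)
X + M(R(1)) = -57592 - 64*(-6 - 3*1)**2 = -57592 - 64*(-6 - 3)**2 = -57592 - 64*(-9)**2 = -57592 - 64*81 = -57592 - 5184 = -62776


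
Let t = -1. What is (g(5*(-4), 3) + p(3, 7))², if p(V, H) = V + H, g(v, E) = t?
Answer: 81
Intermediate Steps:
g(v, E) = -1
p(V, H) = H + V
(g(5*(-4), 3) + p(3, 7))² = (-1 + (7 + 3))² = (-1 + 10)² = 9² = 81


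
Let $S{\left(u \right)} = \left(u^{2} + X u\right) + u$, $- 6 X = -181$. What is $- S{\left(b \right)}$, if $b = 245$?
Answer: $- \frac{405965}{6} \approx -67661.0$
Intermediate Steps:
$X = \frac{181}{6}$ ($X = \left(- \frac{1}{6}\right) \left(-181\right) = \frac{181}{6} \approx 30.167$)
$S{\left(u \right)} = u^{2} + \frac{187 u}{6}$ ($S{\left(u \right)} = \left(u^{2} + \frac{181 u}{6}\right) + u = u^{2} + \frac{187 u}{6}$)
$- S{\left(b \right)} = - \frac{245 \left(187 + 6 \cdot 245\right)}{6} = - \frac{245 \left(187 + 1470\right)}{6} = - \frac{245 \cdot 1657}{6} = \left(-1\right) \frac{405965}{6} = - \frac{405965}{6}$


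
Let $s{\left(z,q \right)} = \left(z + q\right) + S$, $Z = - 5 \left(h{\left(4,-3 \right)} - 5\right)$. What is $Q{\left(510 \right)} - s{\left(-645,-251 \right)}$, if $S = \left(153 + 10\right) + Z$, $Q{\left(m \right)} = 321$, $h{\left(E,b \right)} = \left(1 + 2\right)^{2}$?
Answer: $1074$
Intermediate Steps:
$h{\left(E,b \right)} = 9$ ($h{\left(E,b \right)} = 3^{2} = 9$)
$Z = -20$ ($Z = - 5 \left(9 - 5\right) = \left(-5\right) 4 = -20$)
$S = 143$ ($S = \left(153 + 10\right) - 20 = 163 - 20 = 143$)
$s{\left(z,q \right)} = 143 + q + z$ ($s{\left(z,q \right)} = \left(z + q\right) + 143 = \left(q + z\right) + 143 = 143 + q + z$)
$Q{\left(510 \right)} - s{\left(-645,-251 \right)} = 321 - \left(143 - 251 - 645\right) = 321 - -753 = 321 + 753 = 1074$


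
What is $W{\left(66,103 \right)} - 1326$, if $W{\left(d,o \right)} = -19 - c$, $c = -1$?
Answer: $-1344$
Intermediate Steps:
$W{\left(d,o \right)} = -18$ ($W{\left(d,o \right)} = -19 - -1 = -19 + 1 = -18$)
$W{\left(66,103 \right)} - 1326 = -18 - 1326 = -1344$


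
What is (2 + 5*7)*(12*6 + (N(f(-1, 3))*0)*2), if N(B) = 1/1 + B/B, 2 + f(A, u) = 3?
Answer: 2664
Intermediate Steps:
f(A, u) = 1 (f(A, u) = -2 + 3 = 1)
N(B) = 2 (N(B) = 1*1 + 1 = 1 + 1 = 2)
(2 + 5*7)*(12*6 + (N(f(-1, 3))*0)*2) = (2 + 5*7)*(12*6 + (2*0)*2) = (2 + 35)*(72 + 0*2) = 37*(72 + 0) = 37*72 = 2664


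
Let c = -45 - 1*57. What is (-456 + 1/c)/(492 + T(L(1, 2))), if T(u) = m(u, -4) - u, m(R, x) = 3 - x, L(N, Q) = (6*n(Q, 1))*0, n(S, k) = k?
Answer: -46513/50898 ≈ -0.91385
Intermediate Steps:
c = -102 (c = -45 - 57 = -102)
L(N, Q) = 0 (L(N, Q) = (6*1)*0 = 6*0 = 0)
T(u) = 7 - u (T(u) = (3 - 1*(-4)) - u = (3 + 4) - u = 7 - u)
(-456 + 1/c)/(492 + T(L(1, 2))) = (-456 + 1/(-102))/(492 + (7 - 1*0)) = (-456 - 1/102)/(492 + (7 + 0)) = -46513/(102*(492 + 7)) = -46513/102/499 = -46513/102*1/499 = -46513/50898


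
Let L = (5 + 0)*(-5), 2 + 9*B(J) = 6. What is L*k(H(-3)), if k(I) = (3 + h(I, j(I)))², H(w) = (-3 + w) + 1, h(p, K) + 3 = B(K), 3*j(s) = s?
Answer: -400/81 ≈ -4.9383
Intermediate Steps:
B(J) = 4/9 (B(J) = -2/9 + (⅑)*6 = -2/9 + ⅔ = 4/9)
j(s) = s/3
L = -25 (L = 5*(-5) = -25)
h(p, K) = -23/9 (h(p, K) = -3 + 4/9 = -23/9)
H(w) = -2 + w
k(I) = 16/81 (k(I) = (3 - 23/9)² = (4/9)² = 16/81)
L*k(H(-3)) = -25*16/81 = -400/81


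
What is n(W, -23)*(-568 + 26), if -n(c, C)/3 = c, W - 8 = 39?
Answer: 76422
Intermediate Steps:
W = 47 (W = 8 + 39 = 47)
n(c, C) = -3*c
n(W, -23)*(-568 + 26) = (-3*47)*(-568 + 26) = -141*(-542) = 76422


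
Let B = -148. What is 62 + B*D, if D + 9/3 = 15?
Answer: -1714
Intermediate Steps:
D = 12 (D = -3 + 15 = 12)
62 + B*D = 62 - 148*12 = 62 - 1776 = -1714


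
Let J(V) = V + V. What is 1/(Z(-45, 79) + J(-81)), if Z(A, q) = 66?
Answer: -1/96 ≈ -0.010417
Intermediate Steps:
J(V) = 2*V
1/(Z(-45, 79) + J(-81)) = 1/(66 + 2*(-81)) = 1/(66 - 162) = 1/(-96) = -1/96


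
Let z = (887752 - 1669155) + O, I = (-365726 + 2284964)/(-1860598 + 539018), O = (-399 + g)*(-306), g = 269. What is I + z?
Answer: -490058021789/660790 ≈ -7.4162e+5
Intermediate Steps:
O = 39780 (O = (-399 + 269)*(-306) = -130*(-306) = 39780)
I = -959619/660790 (I = 1919238/(-1321580) = 1919238*(-1/1321580) = -959619/660790 ≈ -1.4522)
z = -741623 (z = (887752 - 1669155) + 39780 = -781403 + 39780 = -741623)
I + z = -959619/660790 - 741623 = -490058021789/660790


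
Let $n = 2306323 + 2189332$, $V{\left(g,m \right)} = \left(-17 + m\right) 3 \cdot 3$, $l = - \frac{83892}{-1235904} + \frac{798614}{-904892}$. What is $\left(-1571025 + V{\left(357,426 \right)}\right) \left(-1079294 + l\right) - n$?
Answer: $\frac{2463335289657852625492}{1456197451} \approx 1.6916 \cdot 10^{12}$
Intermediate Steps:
$l = - \frac{18981188279}{23299159216}$ ($l = \left(-83892\right) \left(- \frac{1}{1235904}\right) + 798614 \left(- \frac{1}{904892}\right) = \frac{6991}{102992} - \frac{399307}{452446} = - \frac{18981188279}{23299159216} \approx -0.81467$)
$V{\left(g,m \right)} = -153 + 9 m$ ($V{\left(g,m \right)} = \left(-17 + m\right) 9 = -153 + 9 m$)
$n = 4495655$
$\left(-1571025 + V{\left(357,426 \right)}\right) \left(-1079294 + l\right) - n = \left(-1571025 + \left(-153 + 9 \cdot 426\right)\right) \left(-1079294 - \frac{18981188279}{23299159216}\right) - 4495655 = \left(-1571025 + \left(-153 + 3834\right)\right) \left(- \frac{25146661728061783}{23299159216}\right) - 4495655 = \left(-1571025 + 3681\right) \left(- \frac{25146661728061783}{23299159216}\right) - 4495655 = \left(-1567344\right) \left(- \frac{25146661728061783}{23299159216}\right) - 4495655 = \frac{2463341836219204200897}{1456197451} - 4495655 = \frac{2463335289657852625492}{1456197451}$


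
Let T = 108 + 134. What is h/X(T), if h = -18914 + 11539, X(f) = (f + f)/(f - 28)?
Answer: -789125/242 ≈ -3260.8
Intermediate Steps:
T = 242
X(f) = 2*f/(-28 + f) (X(f) = (2*f)/(-28 + f) = 2*f/(-28 + f))
h = -7375
h/X(T) = -7375/(2*242/(-28 + 242)) = -7375/(2*242/214) = -7375/(2*242*(1/214)) = -7375/242/107 = -7375*107/242 = -789125/242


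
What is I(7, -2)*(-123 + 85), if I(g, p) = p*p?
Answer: -152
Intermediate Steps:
I(g, p) = p²
I(7, -2)*(-123 + 85) = (-2)²*(-123 + 85) = 4*(-38) = -152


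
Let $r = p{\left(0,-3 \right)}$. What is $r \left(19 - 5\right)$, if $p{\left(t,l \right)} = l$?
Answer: $-42$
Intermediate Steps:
$r = -3$
$r \left(19 - 5\right) = - 3 \left(19 - 5\right) = \left(-3\right) 14 = -42$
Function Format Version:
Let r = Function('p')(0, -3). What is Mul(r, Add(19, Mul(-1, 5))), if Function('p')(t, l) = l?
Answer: -42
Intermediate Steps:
r = -3
Mul(r, Add(19, Mul(-1, 5))) = Mul(-3, Add(19, Mul(-1, 5))) = Mul(-3, Add(19, -5)) = Mul(-3, 14) = -42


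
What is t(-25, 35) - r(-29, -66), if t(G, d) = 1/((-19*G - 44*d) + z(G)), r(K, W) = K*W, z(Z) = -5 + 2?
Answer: -2044153/1068 ≈ -1914.0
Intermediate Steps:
z(Z) = -3
t(G, d) = 1/(-3 - 44*d - 19*G) (t(G, d) = 1/((-19*G - 44*d) - 3) = 1/((-44*d - 19*G) - 3) = 1/(-3 - 44*d - 19*G))
t(-25, 35) - r(-29, -66) = -1/(3 + 19*(-25) + 44*35) - (-29)*(-66) = -1/(3 - 475 + 1540) - 1*1914 = -1/1068 - 1914 = -2044153/1068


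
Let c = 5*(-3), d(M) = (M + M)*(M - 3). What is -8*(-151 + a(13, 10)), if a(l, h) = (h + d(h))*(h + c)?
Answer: 7208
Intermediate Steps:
d(M) = 2*M*(-3 + M) (d(M) = (2*M)*(-3 + M) = 2*M*(-3 + M))
c = -15
a(l, h) = (-15 + h)*(h + 2*h*(-3 + h)) (a(l, h) = (h + 2*h*(-3 + h))*(h - 15) = (h + 2*h*(-3 + h))*(-15 + h) = (-15 + h)*(h + 2*h*(-3 + h)))
-8*(-151 + a(13, 10)) = -8*(-151 + 10*(75 - 35*10 + 2*10²)) = -8*(-151 + 10*(75 - 350 + 2*100)) = -8*(-151 + 10*(75 - 350 + 200)) = -8*(-151 + 10*(-75)) = -8*(-151 - 750) = -8*(-901) = 7208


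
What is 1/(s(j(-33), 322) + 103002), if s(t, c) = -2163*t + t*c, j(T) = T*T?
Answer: -1/1901847 ≈ -5.2580e-7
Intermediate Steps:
j(T) = T²
s(t, c) = -2163*t + c*t
1/(s(j(-33), 322) + 103002) = 1/((-33)²*(-2163 + 322) + 103002) = 1/(1089*(-1841) + 103002) = 1/(-2004849 + 103002) = 1/(-1901847) = -1/1901847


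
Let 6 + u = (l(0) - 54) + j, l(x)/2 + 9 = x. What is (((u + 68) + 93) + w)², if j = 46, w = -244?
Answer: 13225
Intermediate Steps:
l(x) = -18 + 2*x
u = -32 (u = -6 + (((-18 + 2*0) - 54) + 46) = -6 + (((-18 + 0) - 54) + 46) = -6 + ((-18 - 54) + 46) = -6 + (-72 + 46) = -6 - 26 = -32)
(((u + 68) + 93) + w)² = (((-32 + 68) + 93) - 244)² = ((36 + 93) - 244)² = (129 - 244)² = (-115)² = 13225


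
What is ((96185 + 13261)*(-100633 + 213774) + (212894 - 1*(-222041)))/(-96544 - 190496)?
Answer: -12383264821/287040 ≈ -43141.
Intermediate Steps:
((96185 + 13261)*(-100633 + 213774) + (212894 - 1*(-222041)))/(-96544 - 190496) = (109446*113141 + (212894 + 222041))/(-287040) = (12382829886 + 434935)*(-1/287040) = 12383264821*(-1/287040) = -12383264821/287040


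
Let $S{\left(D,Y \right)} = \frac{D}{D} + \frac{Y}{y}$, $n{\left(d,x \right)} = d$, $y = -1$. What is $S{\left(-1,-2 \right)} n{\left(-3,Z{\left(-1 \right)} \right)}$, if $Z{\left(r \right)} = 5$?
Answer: $-9$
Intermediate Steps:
$S{\left(D,Y \right)} = 1 - Y$ ($S{\left(D,Y \right)} = \frac{D}{D} + \frac{Y}{-1} = 1 + Y \left(-1\right) = 1 - Y$)
$S{\left(-1,-2 \right)} n{\left(-3,Z{\left(-1 \right)} \right)} = \left(1 - -2\right) \left(-3\right) = \left(1 + 2\right) \left(-3\right) = 3 \left(-3\right) = -9$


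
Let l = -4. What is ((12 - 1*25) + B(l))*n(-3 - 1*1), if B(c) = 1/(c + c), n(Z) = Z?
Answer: 105/2 ≈ 52.500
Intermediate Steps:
B(c) = 1/(2*c)
((12 - 1*25) + B(l))*n(-3 - 1*1) = ((12 - 1*25) + (½)/(-4))*(-3 - 1*1) = ((12 - 25) + (½)*(-¼))*(-3 - 1) = (-13 - ⅛)*(-4) = -105/8*(-4) = 105/2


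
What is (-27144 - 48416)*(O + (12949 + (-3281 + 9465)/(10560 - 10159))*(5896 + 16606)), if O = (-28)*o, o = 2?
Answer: -8839149909055600/401 ≈ -2.2043e+13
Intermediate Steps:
O = -56 (O = -28*2 = -56)
(-27144 - 48416)*(O + (12949 + (-3281 + 9465)/(10560 - 10159))*(5896 + 16606)) = (-27144 - 48416)*(-56 + (12949 + (-3281 + 9465)/(10560 - 10159))*(5896 + 16606)) = -75560*(-56 + (12949 + 6184/401)*22502) = -75560*(-56 + (5198733/401)*22502) = -75560*(-56 + 116981889966/401) = -75560*116981867510/401 = -8839149909055600/401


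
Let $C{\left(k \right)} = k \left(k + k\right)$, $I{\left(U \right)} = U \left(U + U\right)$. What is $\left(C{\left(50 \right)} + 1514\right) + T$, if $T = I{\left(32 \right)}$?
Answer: $8562$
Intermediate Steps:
$I{\left(U \right)} = 2 U^{2}$ ($I{\left(U \right)} = U 2 U = 2 U^{2}$)
$T = 2048$ ($T = 2 \cdot 32^{2} = 2 \cdot 1024 = 2048$)
$C{\left(k \right)} = 2 k^{2}$ ($C{\left(k \right)} = k 2 k = 2 k^{2}$)
$\left(C{\left(50 \right)} + 1514\right) + T = \left(2 \cdot 50^{2} + 1514\right) + 2048 = \left(2 \cdot 2500 + 1514\right) + 2048 = \left(5000 + 1514\right) + 2048 = 6514 + 2048 = 8562$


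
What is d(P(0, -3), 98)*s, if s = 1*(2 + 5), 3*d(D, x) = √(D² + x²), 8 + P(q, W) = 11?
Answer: 7*√9613/3 ≈ 228.77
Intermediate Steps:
P(q, W) = 3 (P(q, W) = -8 + 11 = 3)
d(D, x) = √(D² + x²)/3
s = 7 (s = 1*7 = 7)
d(P(0, -3), 98)*s = (√(3² + 98²)/3)*7 = (√(9 + 9604)/3)*7 = (√9613/3)*7 = 7*√9613/3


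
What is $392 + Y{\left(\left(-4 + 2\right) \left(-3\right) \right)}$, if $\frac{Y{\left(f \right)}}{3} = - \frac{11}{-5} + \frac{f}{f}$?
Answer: $\frac{2008}{5} \approx 401.6$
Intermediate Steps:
$Y{\left(f \right)} = \frac{48}{5}$ ($Y{\left(f \right)} = 3 \left(- \frac{11}{-5} + \frac{f}{f}\right) = 3 \left(\left(-11\right) \left(- \frac{1}{5}\right) + 1\right) = 3 \left(\frac{11}{5} + 1\right) = 3 \cdot \frac{16}{5} = \frac{48}{5}$)
$392 + Y{\left(\left(-4 + 2\right) \left(-3\right) \right)} = 392 + \frac{48}{5} = \frac{2008}{5}$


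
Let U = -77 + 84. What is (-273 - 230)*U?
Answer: -3521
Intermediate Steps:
U = 7
(-273 - 230)*U = (-273 - 230)*7 = -503*7 = -3521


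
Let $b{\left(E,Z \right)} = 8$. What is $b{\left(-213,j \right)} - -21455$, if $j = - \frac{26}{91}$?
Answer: $21463$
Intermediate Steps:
$j = - \frac{2}{7}$ ($j = \left(-26\right) \frac{1}{91} = - \frac{2}{7} \approx -0.28571$)
$b{\left(-213,j \right)} - -21455 = 8 - -21455 = 8 + 21455 = 21463$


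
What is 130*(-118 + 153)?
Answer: 4550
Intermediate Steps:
130*(-118 + 153) = 130*35 = 4550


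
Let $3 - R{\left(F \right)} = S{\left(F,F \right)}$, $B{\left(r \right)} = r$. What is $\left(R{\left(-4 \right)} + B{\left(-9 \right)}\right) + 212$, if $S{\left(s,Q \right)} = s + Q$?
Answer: $214$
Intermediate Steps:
$S{\left(s,Q \right)} = Q + s$
$R{\left(F \right)} = 3 - 2 F$ ($R{\left(F \right)} = 3 - \left(F + F\right) = 3 - 2 F$)
$\left(R{\left(-4 \right)} + B{\left(-9 \right)}\right) + 212 = \left(\left(3 - -8\right) - 9\right) + 212 = \left(\left(3 + 8\right) - 9\right) + 212 = \left(11 - 9\right) + 212 = 2 + 212 = 214$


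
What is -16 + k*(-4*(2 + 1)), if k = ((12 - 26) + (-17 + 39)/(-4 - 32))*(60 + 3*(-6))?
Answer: 7348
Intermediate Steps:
k = -1841/3 (k = (-14 + 22/(-36))*(60 - 18) = (-14 + 22*(-1/36))*42 = (-14 - 11/18)*42 = -263/18*42 = -1841/3 ≈ -613.67)
-16 + k*(-4*(2 + 1)) = -16 - (-7364)*(2 + 1)/3 = -16 - (-7364)*3/3 = -16 - 1841/3*(-12) = -16 + 7364 = 7348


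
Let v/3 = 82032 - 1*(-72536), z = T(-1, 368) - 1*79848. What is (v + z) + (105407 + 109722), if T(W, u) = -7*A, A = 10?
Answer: 598915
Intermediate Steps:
T(W, u) = -70 (T(W, u) = -7*10 = -70)
z = -79918 (z = -70 - 1*79848 = -70 - 79848 = -79918)
v = 463704 (v = 3*(82032 - 1*(-72536)) = 3*(82032 + 72536) = 3*154568 = 463704)
(v + z) + (105407 + 109722) = (463704 - 79918) + (105407 + 109722) = 383786 + 215129 = 598915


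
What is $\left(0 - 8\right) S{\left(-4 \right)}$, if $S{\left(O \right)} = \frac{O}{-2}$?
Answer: $-16$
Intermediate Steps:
$S{\left(O \right)} = - \frac{O}{2}$ ($S{\left(O \right)} = O \left(- \frac{1}{2}\right) = - \frac{O}{2}$)
$\left(0 - 8\right) S{\left(-4 \right)} = \left(0 - 8\right) \left(\left(- \frac{1}{2}\right) \left(-4\right)\right) = \left(0 - 8\right) 2 = \left(-8\right) 2 = -16$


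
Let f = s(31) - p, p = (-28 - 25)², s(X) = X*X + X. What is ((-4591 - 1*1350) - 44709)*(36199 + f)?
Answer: -1741448300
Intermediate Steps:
s(X) = X + X² (s(X) = X² + X = X + X²)
p = 2809 (p = (-53)² = 2809)
f = -1817 (f = 31*(1 + 31) - 1*2809 = 31*32 - 2809 = 992 - 2809 = -1817)
((-4591 - 1*1350) - 44709)*(36199 + f) = ((-4591 - 1*1350) - 44709)*(36199 - 1817) = ((-4591 - 1350) - 44709)*34382 = (-5941 - 44709)*34382 = -50650*34382 = -1741448300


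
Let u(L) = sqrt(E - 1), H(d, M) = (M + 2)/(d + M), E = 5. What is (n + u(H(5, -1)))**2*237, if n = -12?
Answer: 23700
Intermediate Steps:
H(d, M) = (2 + M)/(M + d)
u(L) = 2 (u(L) = sqrt(5 - 1) = sqrt(4) = 2)
(n + u(H(5, -1)))**2*237 = (-12 + 2)**2*237 = (-10)**2*237 = 100*237 = 23700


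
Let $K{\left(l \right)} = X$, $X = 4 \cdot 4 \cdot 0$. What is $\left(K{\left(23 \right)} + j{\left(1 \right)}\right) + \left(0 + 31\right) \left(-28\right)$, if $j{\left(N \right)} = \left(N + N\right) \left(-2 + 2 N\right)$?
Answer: $-868$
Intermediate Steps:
$X = 0$ ($X = 16 \cdot 0 = 0$)
$j{\left(N \right)} = 2 N \left(-2 + 2 N\right)$
$K{\left(l \right)} = 0$
$\left(K{\left(23 \right)} + j{\left(1 \right)}\right) + \left(0 + 31\right) \left(-28\right) = \left(0 + 4 \cdot 1 \left(-1 + 1\right)\right) + \left(0 + 31\right) \left(-28\right) = \left(0 + 4 \cdot 1 \cdot 0\right) + 31 \left(-28\right) = \left(0 + 0\right) - 868 = 0 - 868 = -868$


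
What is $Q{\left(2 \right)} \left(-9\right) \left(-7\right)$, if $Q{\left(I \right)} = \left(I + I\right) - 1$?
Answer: $189$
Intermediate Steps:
$Q{\left(I \right)} = -1 + 2 I$ ($Q{\left(I \right)} = 2 I - 1 = -1 + 2 I$)
$Q{\left(2 \right)} \left(-9\right) \left(-7\right) = \left(-1 + 2 \cdot 2\right) \left(-9\right) \left(-7\right) = \left(-1 + 4\right) \left(-9\right) \left(-7\right) = 3 \left(-9\right) \left(-7\right) = \left(-27\right) \left(-7\right) = 189$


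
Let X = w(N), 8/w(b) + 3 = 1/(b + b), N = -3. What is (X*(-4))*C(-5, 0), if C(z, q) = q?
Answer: 0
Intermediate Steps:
w(b) = 8/(-3 + 1/(2*b)) (w(b) = 8/(-3 + 1/(b + b)) = 8/(-3 + 1/(2*b)))
X = -48/19 (X = -16*(-3)/(-1 + 6*(-3)) = -16*(-3)/(-1 - 18) = -16*(-3)/(-19) = -16*(-3)*(-1/19) = -48/19 ≈ -2.5263)
(X*(-4))*C(-5, 0) = -48/19*(-4)*0 = (192/19)*0 = 0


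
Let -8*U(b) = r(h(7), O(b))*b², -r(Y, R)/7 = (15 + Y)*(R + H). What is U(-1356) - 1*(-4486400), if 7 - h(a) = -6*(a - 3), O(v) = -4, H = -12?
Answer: -1179659584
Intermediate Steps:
h(a) = -11 + 6*a (h(a) = 7 - (-6)*(a - 3) = 7 - (-6)*(-3 + a) = 7 - (18 - 6*a) = 7 + (-18 + 6*a) = -11 + 6*a)
r(Y, R) = -7*(-12 + R)*(15 + Y) (r(Y, R) = -7*(15 + Y)*(R - 12) = -7*(15 + Y)*(-12 + R) = -7*(-12 + R)*(15 + Y))
U(b) = -644*b² (U(b) = -(1260 - 105*(-4) + 84*(-11 + 6*7) - 7*(-4)*(-11 + 6*7))*b²/8 = -(1260 + 420 + 84*(-11 + 42) - 7*(-4)*(-11 + 42))*b²/8 = -(1260 + 420 + 84*31 - 7*(-4)*31)*b²/8 = -(1260 + 420 + 2604 + 868)*b²/8 = -644*b²)
U(-1356) - 1*(-4486400) = -644*(-1356)² - 1*(-4486400) = -644*1838736 + 4486400 = -1184145984 + 4486400 = -1179659584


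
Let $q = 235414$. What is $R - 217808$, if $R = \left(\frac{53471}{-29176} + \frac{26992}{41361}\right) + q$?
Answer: $\frac{21244590629377}{1206748536} \approx 17605.0$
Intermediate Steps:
$R = \frac{284084075758465}{1206748536}$ ($R = \left(\frac{53471}{-29176} + \frac{26992}{41361}\right) + 235414 = \left(53471 \left(- \frac{1}{29176}\right) + 26992 \cdot \frac{1}{41361}\right) + 235414 = \left(- \frac{53471}{29176} + \frac{26992}{41361}\right) + 235414 = - \frac{1424095439}{1206748536} + 235414 = \frac{284084075758465}{1206748536} \approx 2.3541 \cdot 10^{5}$)
$R - 217808 = \frac{284084075758465}{1206748536} - 217808 = \frac{21244590629377}{1206748536}$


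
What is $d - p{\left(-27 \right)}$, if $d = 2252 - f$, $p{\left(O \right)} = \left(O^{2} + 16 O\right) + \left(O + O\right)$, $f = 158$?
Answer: $1851$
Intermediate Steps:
$p{\left(O \right)} = O^{2} + 18 O$ ($p{\left(O \right)} = \left(O^{2} + 16 O\right) + 2 O = O^{2} + 18 O$)
$d = 2094$ ($d = 2252 - 158 = 2094$)
$d - p{\left(-27 \right)} = 2094 - - 27 \left(18 - 27\right) = 2094 - \left(-27\right) \left(-9\right) = 2094 - 243 = 1851$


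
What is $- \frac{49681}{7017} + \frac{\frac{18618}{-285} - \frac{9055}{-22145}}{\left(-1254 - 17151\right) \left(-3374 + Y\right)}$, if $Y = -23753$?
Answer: $- \frac{3478852030991663006}{491356942355526075} \approx -7.0801$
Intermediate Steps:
$- \frac{49681}{7017} + \frac{\frac{18618}{-285} - \frac{9055}{-22145}}{\left(-1254 - 17151\right) \left(-3374 + Y\right)} = - \frac{49681}{7017} + \frac{\frac{18618}{-285} - \frac{9055}{-22145}}{\left(-1254 - 17151\right) \left(-3374 - 23753\right)} = \left(-49681\right) \frac{1}{7017} + \frac{18618 \left(- \frac{1}{285}\right) - - \frac{1811}{4429}}{\left(-18405\right) \left(-27127\right)} = - \frac{49681}{7017} + \frac{- \frac{6206}{95} + \frac{1811}{4429}}{499272435} = - \frac{49681}{7017} - \frac{27314329}{210071373388425} = - \frac{3478852030991663006}{491356942355526075}$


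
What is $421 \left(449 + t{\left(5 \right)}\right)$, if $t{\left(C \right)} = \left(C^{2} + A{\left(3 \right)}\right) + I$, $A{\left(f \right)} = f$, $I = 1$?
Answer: $201238$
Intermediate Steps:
$t{\left(C \right)} = 4 + C^{2}$ ($t{\left(C \right)} = \left(C^{2} + 3\right) + 1 = \left(3 + C^{2}\right) + 1 = 4 + C^{2}$)
$421 \left(449 + t{\left(5 \right)}\right) = 421 \left(449 + \left(4 + 5^{2}\right)\right) = 421 \left(449 + \left(4 + 25\right)\right) = 421 \left(449 + 29\right) = 421 \cdot 478 = 201238$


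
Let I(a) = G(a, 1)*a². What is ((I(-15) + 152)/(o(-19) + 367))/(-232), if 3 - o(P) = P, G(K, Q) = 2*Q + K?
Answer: 2773/90248 ≈ 0.030726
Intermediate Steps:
G(K, Q) = K + 2*Q
o(P) = 3 - P
I(a) = a²*(2 + a) (I(a) = (a + 2*1)*a² = (a + 2)*a² = (2 + a)*a² = a²*(2 + a))
((I(-15) + 152)/(o(-19) + 367))/(-232) = (((-15)²*(2 - 15) + 152)/((3 - 1*(-19)) + 367))/(-232) = ((225*(-13) + 152)/((3 + 19) + 367))*(-1/232) = ((-2925 + 152)/(22 + 367))*(-1/232) = -2773/389*(-1/232) = 2773/90248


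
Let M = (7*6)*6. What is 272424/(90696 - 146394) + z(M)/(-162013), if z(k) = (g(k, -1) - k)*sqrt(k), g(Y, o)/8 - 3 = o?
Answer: -45404/9283 + 1416*sqrt(7)/162013 ≈ -4.8680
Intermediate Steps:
g(Y, o) = 24 + 8*o
M = 252 (M = 42*6 = 252)
z(k) = sqrt(k)*(16 - k) (z(k) = ((24 + 8*(-1)) - k)*sqrt(k) = ((24 - 8) - k)*sqrt(k) = (16 - k)*sqrt(k) = sqrt(k)*(16 - k))
272424/(90696 - 146394) + z(M)/(-162013) = 272424/(90696 - 146394) + (sqrt(252)*(16 - 1*252))/(-162013) = 272424/(-55698) + ((6*sqrt(7))*(16 - 252))*(-1/162013) = 272424*(-1/55698) + ((6*sqrt(7))*(-236))*(-1/162013) = -45404/9283 - 1416*sqrt(7)*(-1/162013) = -45404/9283 + 1416*sqrt(7)/162013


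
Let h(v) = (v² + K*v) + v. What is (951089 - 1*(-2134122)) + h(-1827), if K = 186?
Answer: 6081491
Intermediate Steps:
h(v) = v² + 187*v (h(v) = (v² + 186*v) + v = v² + 187*v)
(951089 - 1*(-2134122)) + h(-1827) = (951089 - 1*(-2134122)) - 1827*(187 - 1827) = (951089 + 2134122) - 1827*(-1640) = 3085211 + 2996280 = 6081491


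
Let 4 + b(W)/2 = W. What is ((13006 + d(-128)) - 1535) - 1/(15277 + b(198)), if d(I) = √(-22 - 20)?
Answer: 179693214/15665 + I*√42 ≈ 11471.0 + 6.4807*I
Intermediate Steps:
b(W) = -8 + 2*W
d(I) = I*√42 (d(I) = √(-42) = I*√42)
((13006 + d(-128)) - 1535) - 1/(15277 + b(198)) = ((13006 + I*√42) - 1535) - 1/(15277 + (-8 + 2*198)) = (11471 + I*√42) - 1/(15277 + (-8 + 396)) = (11471 + I*√42) - 1/(15277 + 388) = (11471 + I*√42) - 1/15665 = 179693214/15665 + I*√42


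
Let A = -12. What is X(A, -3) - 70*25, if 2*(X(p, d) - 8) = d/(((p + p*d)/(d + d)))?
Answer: -13933/8 ≈ -1741.6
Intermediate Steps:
X(p, d) = 8 + d²/(p + d*p) (X(p, d) = 8 + (d/(((p + p*d)/(d + d))))/2 = 8 + (d/(((p + d*p)/((2*d)))))/2 = 8 + (d/(((p + d*p)*(1/(2*d)))))/2 = 8 + (d/(((p + d*p)/(2*d))))/2 = 8 + (d*(2*d/(p + d*p)))/2 = 8 + (2*d²/(p + d*p))/2 = 8 + d²/(p + d*p))
X(A, -3) - 70*25 = ((-3)² + 8*(-12) + 8*(-3)*(-12))/((-12)*(1 - 3)) - 70*25 = -1/12*(9 - 96 + 288)/(-2) - 1750 = -1/12*(-½)*201 - 1750 = 67/8 - 1750 = -13933/8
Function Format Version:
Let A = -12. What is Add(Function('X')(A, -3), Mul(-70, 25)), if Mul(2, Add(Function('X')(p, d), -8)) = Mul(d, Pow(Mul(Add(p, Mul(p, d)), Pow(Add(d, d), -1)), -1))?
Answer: Rational(-13933, 8) ≈ -1741.6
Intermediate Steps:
Function('X')(p, d) = Add(8, Mul(Pow(d, 2), Pow(Add(p, Mul(d, p)), -1))) (Function('X')(p, d) = Add(8, Mul(Rational(1, 2), Mul(d, Pow(Mul(Add(p, Mul(p, d)), Pow(Add(d, d), -1)), -1)))) = Add(8, Mul(Rational(1, 2), Mul(d, Pow(Mul(Add(p, Mul(d, p)), Pow(Mul(2, d), -1)), -1)))) = Add(8, Mul(Rational(1, 2), Mul(d, Pow(Mul(Add(p, Mul(d, p)), Mul(Rational(1, 2), Pow(d, -1))), -1)))) = Add(8, Mul(Rational(1, 2), Mul(d, Pow(Mul(Rational(1, 2), Pow(d, -1), Add(p, Mul(d, p))), -1)))) = Add(8, Mul(Rational(1, 2), Mul(d, Mul(2, d, Pow(Add(p, Mul(d, p)), -1))))) = Add(8, Mul(Rational(1, 2), Mul(2, Pow(d, 2), Pow(Add(p, Mul(d, p)), -1)))) = Add(8, Mul(Pow(d, 2), Pow(Add(p, Mul(d, p)), -1))))
Add(Function('X')(A, -3), Mul(-70, 25)) = Add(Mul(Pow(-12, -1), Pow(Add(1, -3), -1), Add(Pow(-3, 2), Mul(8, -12), Mul(8, -3, -12))), Mul(-70, 25)) = Add(Mul(Rational(-1, 12), Pow(-2, -1), Add(9, -96, 288)), -1750) = Add(Mul(Rational(-1, 12), Rational(-1, 2), 201), -1750) = Add(Rational(67, 8), -1750) = Rational(-13933, 8)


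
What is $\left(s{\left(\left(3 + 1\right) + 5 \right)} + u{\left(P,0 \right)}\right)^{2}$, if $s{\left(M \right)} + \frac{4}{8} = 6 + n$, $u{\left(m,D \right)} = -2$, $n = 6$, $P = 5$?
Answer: $\frac{361}{4} \approx 90.25$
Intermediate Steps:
$s{\left(M \right)} = \frac{23}{2}$ ($s{\left(M \right)} = - \frac{1}{2} + \left(6 + 6\right) = - \frac{1}{2} + 12 = \frac{23}{2}$)
$\left(s{\left(\left(3 + 1\right) + 5 \right)} + u{\left(P,0 \right)}\right)^{2} = \left(\frac{23}{2} - 2\right)^{2} = \left(\frac{19}{2}\right)^{2} = \frac{361}{4}$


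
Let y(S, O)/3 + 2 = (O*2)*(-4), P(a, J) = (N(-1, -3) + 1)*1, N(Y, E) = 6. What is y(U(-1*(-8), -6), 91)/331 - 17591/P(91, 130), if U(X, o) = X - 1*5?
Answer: -833993/331 ≈ -2519.6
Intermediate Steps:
U(X, o) = -5 + X (U(X, o) = X - 5 = -5 + X)
P(a, J) = 7 (P(a, J) = (6 + 1)*1 = 7*1 = 7)
y(S, O) = -6 - 24*O (y(S, O) = -6 + 3*((O*2)*(-4)) = -6 + 3*((2*O)*(-4)) = -6 + 3*(-8*O) = -6 - 24*O)
y(U(-1*(-8), -6), 91)/331 - 17591/P(91, 130) = (-6 - 24*91)/331 - 17591/7 = (-6 - 2184)*(1/331) - 17591*⅐ = -2190*1/331 - 2513 = -2190/331 - 2513 = -833993/331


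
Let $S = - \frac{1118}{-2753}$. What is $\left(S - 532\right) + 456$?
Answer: $- \frac{208110}{2753} \approx -75.594$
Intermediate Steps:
$S = \frac{1118}{2753}$ ($S = \left(-1118\right) \left(- \frac{1}{2753}\right) = \frac{1118}{2753} \approx 0.4061$)
$\left(S - 532\right) + 456 = \left(\frac{1118}{2753} - 532\right) + 456 = - \frac{1463478}{2753} + 456 = - \frac{208110}{2753}$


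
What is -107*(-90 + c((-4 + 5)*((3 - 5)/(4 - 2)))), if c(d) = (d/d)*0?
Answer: 9630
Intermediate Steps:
c(d) = 0 (c(d) = 1*0 = 0)
-107*(-90 + c((-4 + 5)*((3 - 5)/(4 - 2)))) = -107*(-90 + 0) = -107*(-90) = 9630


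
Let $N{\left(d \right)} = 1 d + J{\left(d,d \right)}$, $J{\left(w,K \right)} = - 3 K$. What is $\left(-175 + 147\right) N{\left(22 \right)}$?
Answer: $1232$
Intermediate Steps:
$N{\left(d \right)} = - 2 d$ ($N{\left(d \right)} = 1 d - 3 d = d - 3 d = - 2 d$)
$\left(-175 + 147\right) N{\left(22 \right)} = \left(-175 + 147\right) \left(\left(-2\right) 22\right) = \left(-28\right) \left(-44\right) = 1232$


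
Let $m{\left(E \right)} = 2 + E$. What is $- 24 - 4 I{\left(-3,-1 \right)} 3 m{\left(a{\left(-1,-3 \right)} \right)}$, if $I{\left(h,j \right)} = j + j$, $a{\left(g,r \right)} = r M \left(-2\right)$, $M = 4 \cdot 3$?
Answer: $-42624$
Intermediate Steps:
$M = 12$
$a{\left(g,r \right)} = - 24 r$ ($a{\left(g,r \right)} = r 12 \left(-2\right) = 12 r \left(-2\right) = - 24 r$)
$I{\left(h,j \right)} = 2 j$
$- 24 - 4 I{\left(-3,-1 \right)} 3 m{\left(a{\left(-1,-3 \right)} \right)} = - 24 - 4 \cdot 2 \left(-1\right) 3 \left(2 - -72\right) = - 24 \left(-4\right) \left(-2\right) 3 \left(2 + 72\right) = - 24 \cdot 8 \cdot 3 \cdot 74 = \left(-24\right) 24 \cdot 74 = \left(-576\right) 74 = -42624$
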